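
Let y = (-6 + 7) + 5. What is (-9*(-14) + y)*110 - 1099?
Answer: 13421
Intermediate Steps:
y = 6 (y = 1 + 5 = 6)
(-9*(-14) + y)*110 - 1099 = (-9*(-14) + 6)*110 - 1099 = (126 + 6)*110 - 1099 = 132*110 - 1099 = 14520 - 1099 = 13421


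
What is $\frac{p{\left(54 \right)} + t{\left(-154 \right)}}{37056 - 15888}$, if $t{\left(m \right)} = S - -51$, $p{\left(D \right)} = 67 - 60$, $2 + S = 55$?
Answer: $\frac{37}{7056} \approx 0.0052438$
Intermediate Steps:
$S = 53$ ($S = -2 + 55 = 53$)
$p{\left(D \right)} = 7$ ($p{\left(D \right)} = 67 - 60 = 7$)
$t{\left(m \right)} = 104$ ($t{\left(m \right)} = 53 - -51 = 53 + 51 = 104$)
$\frac{p{\left(54 \right)} + t{\left(-154 \right)}}{37056 - 15888} = \frac{7 + 104}{37056 - 15888} = \frac{111}{21168} = 111 \cdot \frac{1}{21168} = \frac{37}{7056}$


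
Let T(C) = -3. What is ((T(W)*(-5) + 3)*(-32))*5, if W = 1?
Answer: -2880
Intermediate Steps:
((T(W)*(-5) + 3)*(-32))*5 = ((-3*(-5) + 3)*(-32))*5 = ((15 + 3)*(-32))*5 = (18*(-32))*5 = -576*5 = -2880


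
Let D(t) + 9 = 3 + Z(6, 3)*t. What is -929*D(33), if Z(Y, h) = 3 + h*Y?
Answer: -638223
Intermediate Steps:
Z(Y, h) = 3 + Y*h
D(t) = -6 + 21*t (D(t) = -9 + (3 + (3 + 6*3)*t) = -9 + (3 + (3 + 18)*t) = -9 + (3 + 21*t) = -6 + 21*t)
-929*D(33) = -929*(-6 + 21*33) = -929*(-6 + 693) = -929*687 = -638223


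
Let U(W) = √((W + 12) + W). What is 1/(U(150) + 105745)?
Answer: 105745/11182004713 - 2*√78/11182004713 ≈ 9.4551e-6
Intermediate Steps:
U(W) = √(12 + 2*W) (U(W) = √((12 + W) + W) = √(12 + 2*W))
1/(U(150) + 105745) = 1/(√(12 + 2*150) + 105745) = 1/(√(12 + 300) + 105745) = 1/(√312 + 105745) = 1/(2*√78 + 105745) = 1/(105745 + 2*√78)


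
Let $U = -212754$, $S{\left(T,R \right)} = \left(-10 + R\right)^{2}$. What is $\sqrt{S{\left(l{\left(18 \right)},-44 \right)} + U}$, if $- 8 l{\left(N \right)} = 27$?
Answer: $i \sqrt{209838} \approx 458.08 i$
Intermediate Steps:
$l{\left(N \right)} = - \frac{27}{8}$ ($l{\left(N \right)} = \left(- \frac{1}{8}\right) 27 = - \frac{27}{8}$)
$\sqrt{S{\left(l{\left(18 \right)},-44 \right)} + U} = \sqrt{\left(-10 - 44\right)^{2} - 212754} = \sqrt{\left(-54\right)^{2} - 212754} = \sqrt{2916 - 212754} = \sqrt{-209838} = i \sqrt{209838}$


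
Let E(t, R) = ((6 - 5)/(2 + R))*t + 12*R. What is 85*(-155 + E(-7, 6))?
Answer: -57035/8 ≈ -7129.4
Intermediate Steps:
E(t, R) = 12*R + t/(2 + R) (E(t, R) = (1/(2 + R))*t + 12*R = t/(2 + R) + 12*R = 12*R + t/(2 + R))
85*(-155 + E(-7, 6)) = 85*(-155 + (-7 + 12*6² + 24*6)/(2 + 6)) = 85*(-155 + (-7 + 12*36 + 144)/8) = 85*(-155 + (-7 + 432 + 144)/8) = 85*(-155 + (⅛)*569) = 85*(-155 + 569/8) = 85*(-671/8) = -57035/8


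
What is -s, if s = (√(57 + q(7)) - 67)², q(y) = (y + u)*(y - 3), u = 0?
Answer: -4574 + 134*√85 ≈ -3338.6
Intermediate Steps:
q(y) = y*(-3 + y) (q(y) = (y + 0)*(y - 3) = y*(-3 + y))
s = (-67 + √85)² (s = (√(57 + 7*(-3 + 7)) - 67)² = (√(57 + 7*4) - 67)² = (√(57 + 28) - 67)² = (√85 - 67)² = (-67 + √85)² ≈ 3338.6)
-s = -(67 - √85)²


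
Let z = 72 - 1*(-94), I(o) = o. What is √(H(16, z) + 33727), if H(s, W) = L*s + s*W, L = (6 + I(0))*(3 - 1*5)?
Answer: √36191 ≈ 190.24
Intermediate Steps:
L = -12 (L = (6 + 0)*(3 - 1*5) = 6*(3 - 5) = 6*(-2) = -12)
z = 166 (z = 72 + 94 = 166)
H(s, W) = -12*s + W*s (H(s, W) = -12*s + s*W = -12*s + W*s)
√(H(16, z) + 33727) = √(16*(-12 + 166) + 33727) = √(16*154 + 33727) = √(2464 + 33727) = √36191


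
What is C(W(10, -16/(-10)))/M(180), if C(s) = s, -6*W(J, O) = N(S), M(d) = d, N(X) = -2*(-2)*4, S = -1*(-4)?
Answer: -2/135 ≈ -0.014815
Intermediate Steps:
S = 4
N(X) = 16 (N(X) = 4*4 = 16)
W(J, O) = -8/3 (W(J, O) = -⅙*16 = -8/3)
C(W(10, -16/(-10)))/M(180) = -8/3/180 = -8/3*1/180 = -2/135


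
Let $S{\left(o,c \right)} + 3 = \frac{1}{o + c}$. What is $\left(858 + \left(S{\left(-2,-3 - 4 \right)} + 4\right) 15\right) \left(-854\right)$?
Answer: $- \frac{2232356}{3} \approx -7.4412 \cdot 10^{5}$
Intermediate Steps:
$S{\left(o,c \right)} = -3 + \frac{1}{c + o}$ ($S{\left(o,c \right)} = -3 + \frac{1}{o + c} = -3 + \frac{1}{c + o}$)
$\left(858 + \left(S{\left(-2,-3 - 4 \right)} + 4\right) 15\right) \left(-854\right) = \left(858 + \left(\frac{1 - 3 \left(-3 - 4\right) - -6}{\left(-3 - 4\right) - 2} + 4\right) 15\right) \left(-854\right) = \left(858 + \left(\frac{1 - -21 + 6}{-7 - 2} + 4\right) 15\right) \left(-854\right) = \left(858 + \left(\frac{1 + 21 + 6}{-9} + 4\right) 15\right) \left(-854\right) = \left(858 + \left(\left(- \frac{1}{9}\right) 28 + 4\right) 15\right) \left(-854\right) = \left(858 + \left(- \frac{28}{9} + 4\right) 15\right) \left(-854\right) = \left(858 + \frac{8}{9} \cdot 15\right) \left(-854\right) = \left(858 + \frac{40}{3}\right) \left(-854\right) = \frac{2614}{3} \left(-854\right) = - \frac{2232356}{3}$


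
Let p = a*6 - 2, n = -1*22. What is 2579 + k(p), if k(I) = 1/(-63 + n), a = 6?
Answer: 219214/85 ≈ 2579.0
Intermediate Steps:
n = -22
p = 34 (p = 6*6 - 2 = 36 - 2 = 34)
k(I) = -1/85 (k(I) = 1/(-63 - 22) = 1/(-85) = -1/85)
2579 + k(p) = 2579 - 1/85 = 219214/85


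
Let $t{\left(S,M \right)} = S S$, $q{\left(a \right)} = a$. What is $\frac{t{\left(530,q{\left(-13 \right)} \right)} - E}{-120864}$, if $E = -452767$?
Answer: $- \frac{733667}{120864} \approx -6.0702$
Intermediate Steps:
$t{\left(S,M \right)} = S^{2}$
$\frac{t{\left(530,q{\left(-13 \right)} \right)} - E}{-120864} = \frac{530^{2} - -452767}{-120864} = \left(280900 + 452767\right) \left(- \frac{1}{120864}\right) = 733667 \left(- \frac{1}{120864}\right) = - \frac{733667}{120864}$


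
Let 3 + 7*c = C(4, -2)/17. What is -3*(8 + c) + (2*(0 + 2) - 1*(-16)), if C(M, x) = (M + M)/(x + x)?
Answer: -317/119 ≈ -2.6639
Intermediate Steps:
C(M, x) = M/x (C(M, x) = (2*M)/((2*x)) = (2*M)*(1/(2*x)) = M/x)
c = -53/119 (c = -3/7 + ((4/(-2))/17)/7 = -3/7 + ((4*(-½))*(1/17))/7 = -3/7 + (-2*1/17)/7 = -3/7 + (⅐)*(-2/17) = -3/7 - 2/119 = -53/119 ≈ -0.44538)
-3*(8 + c) + (2*(0 + 2) - 1*(-16)) = -3*(8 - 53/119) + (2*(0 + 2) - 1*(-16)) = -3*899/119 + (2*2 + 16) = -2697/119 + (4 + 16) = -2697/119 + 20 = -317/119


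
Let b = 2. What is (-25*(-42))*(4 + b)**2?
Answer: 37800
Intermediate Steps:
(-25*(-42))*(4 + b)**2 = (-25*(-42))*(4 + 2)**2 = 1050*6**2 = 1050*36 = 37800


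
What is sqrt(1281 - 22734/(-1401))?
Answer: sqrt(282910935)/467 ≈ 36.017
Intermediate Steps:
sqrt(1281 - 22734/(-1401)) = sqrt(1281 - 22734*(-1/1401)) = sqrt(1281 + 7578/467) = sqrt(605805/467) = sqrt(282910935)/467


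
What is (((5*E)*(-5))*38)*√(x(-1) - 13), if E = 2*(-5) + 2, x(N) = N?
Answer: 7600*I*√14 ≈ 28437.0*I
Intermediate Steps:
E = -8 (E = -10 + 2 = -8)
(((5*E)*(-5))*38)*√(x(-1) - 13) = (((5*(-8))*(-5))*38)*√(-1 - 13) = (-40*(-5)*38)*√(-14) = (200*38)*(I*√14) = 7600*(I*√14) = 7600*I*√14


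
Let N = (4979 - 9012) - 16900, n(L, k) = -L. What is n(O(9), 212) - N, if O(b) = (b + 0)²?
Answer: 20852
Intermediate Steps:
O(b) = b²
N = -20933 (N = -4033 - 16900 = -20933)
n(O(9), 212) - N = -1*9² - 1*(-20933) = -1*81 + 20933 = -81 + 20933 = 20852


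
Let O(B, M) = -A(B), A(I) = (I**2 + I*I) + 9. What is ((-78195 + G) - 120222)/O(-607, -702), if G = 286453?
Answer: -88036/736907 ≈ -0.11947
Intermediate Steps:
A(I) = 9 + 2*I**2 (A(I) = (I**2 + I**2) + 9 = 2*I**2 + 9 = 9 + 2*I**2)
O(B, M) = -9 - 2*B**2 (O(B, M) = -(9 + 2*B**2) = -9 - 2*B**2)
((-78195 + G) - 120222)/O(-607, -702) = ((-78195 + 286453) - 120222)/(-9 - 2*(-607)**2) = (208258 - 120222)/(-9 - 2*368449) = 88036/(-9 - 736898) = 88036/(-736907) = 88036*(-1/736907) = -88036/736907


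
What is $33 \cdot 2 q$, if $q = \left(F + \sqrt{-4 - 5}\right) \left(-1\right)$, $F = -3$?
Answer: $198 - 198 i \approx 198.0 - 198.0 i$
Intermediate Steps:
$q = 3 - 3 i$ ($q = \left(-3 + \sqrt{-4 - 5}\right) \left(-1\right) = \left(-3 + \sqrt{-9}\right) \left(-1\right) = \left(-3 + 3 i\right) \left(-1\right) = 3 - 3 i \approx 3.0 - 3.0 i$)
$33 \cdot 2 q = 33 \cdot 2 \left(3 - 3 i\right) = 33 \left(6 - 6 i\right) = 198 - 198 i$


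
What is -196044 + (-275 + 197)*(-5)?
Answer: -195654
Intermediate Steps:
-196044 + (-275 + 197)*(-5) = -196044 - 78*(-5) = -196044 + 390 = -195654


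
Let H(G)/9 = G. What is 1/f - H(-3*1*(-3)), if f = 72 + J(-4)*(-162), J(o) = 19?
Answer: -243487/3006 ≈ -81.000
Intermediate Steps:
H(G) = 9*G
f = -3006 (f = 72 + 19*(-162) = 72 - 3078 = -3006)
1/f - H(-3*1*(-3)) = 1/(-3006) - 9*-3*1*(-3) = -1/3006 - 9*(-3*(-3)) = -1/3006 - 9*9 = -1/3006 - 1*81 = -1/3006 - 81 = -243487/3006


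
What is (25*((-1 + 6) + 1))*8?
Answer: 1200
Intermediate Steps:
(25*((-1 + 6) + 1))*8 = (25*(5 + 1))*8 = (25*6)*8 = 150*8 = 1200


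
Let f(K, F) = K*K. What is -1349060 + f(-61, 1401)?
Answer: -1345339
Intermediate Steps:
f(K, F) = K²
-1349060 + f(-61, 1401) = -1349060 + (-61)² = -1349060 + 3721 = -1345339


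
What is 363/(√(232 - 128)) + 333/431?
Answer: 333/431 + 363*√26/52 ≈ 36.368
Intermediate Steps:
363/(√(232 - 128)) + 333/431 = 363/(√104) + 333*(1/431) = 363/((2*√26)) + 333/431 = 363*(√26/52) + 333/431 = 363*√26/52 + 333/431 = 333/431 + 363*√26/52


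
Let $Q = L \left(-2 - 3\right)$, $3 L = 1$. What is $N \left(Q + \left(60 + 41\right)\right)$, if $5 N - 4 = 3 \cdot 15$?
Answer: $\frac{14602}{15} \approx 973.47$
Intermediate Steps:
$L = \frac{1}{3}$ ($L = \frac{1}{3} \cdot 1 = \frac{1}{3} \approx 0.33333$)
$N = \frac{49}{5}$ ($N = \frac{4}{5} + \frac{3 \cdot 15}{5} = \frac{4}{5} + \frac{1}{5} \cdot 45 = \frac{4}{5} + 9 = \frac{49}{5} \approx 9.8$)
$Q = - \frac{5}{3}$ ($Q = \frac{-2 - 3}{3} = \frac{1}{3} \left(-5\right) = - \frac{5}{3} \approx -1.6667$)
$N \left(Q + \left(60 + 41\right)\right) = \frac{49 \left(- \frac{5}{3} + \left(60 + 41\right)\right)}{5} = \frac{49 \left(- \frac{5}{3} + 101\right)}{5} = \frac{49}{5} \cdot \frac{298}{3} = \frac{14602}{15}$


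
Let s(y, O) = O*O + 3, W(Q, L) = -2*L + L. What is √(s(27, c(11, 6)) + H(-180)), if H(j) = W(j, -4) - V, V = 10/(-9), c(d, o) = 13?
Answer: √1594/3 ≈ 13.308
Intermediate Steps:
W(Q, L) = -L
V = -10/9 (V = 10*(-⅑) = -10/9 ≈ -1.1111)
s(y, O) = 3 + O² (s(y, O) = O² + 3 = 3 + O²)
H(j) = 46/9 (H(j) = -1*(-4) - 1*(-10/9) = 4 + 10/9 = 46/9)
√(s(27, c(11, 6)) + H(-180)) = √((3 + 13²) + 46/9) = √((3 + 169) + 46/9) = √(172 + 46/9) = √(1594/9) = √1594/3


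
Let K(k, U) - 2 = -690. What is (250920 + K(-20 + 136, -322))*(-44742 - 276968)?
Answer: -80502136720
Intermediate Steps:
K(k, U) = -688 (K(k, U) = 2 - 690 = -688)
(250920 + K(-20 + 136, -322))*(-44742 - 276968) = (250920 - 688)*(-44742 - 276968) = 250232*(-321710) = -80502136720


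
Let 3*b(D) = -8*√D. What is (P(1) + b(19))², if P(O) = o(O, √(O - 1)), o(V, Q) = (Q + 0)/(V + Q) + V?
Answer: 1225/9 - 16*√19/3 ≈ 112.86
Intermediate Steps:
b(D) = -8*√D/3 (b(D) = (-8*√D)/3 = -8*√D/3)
o(V, Q) = V + Q/(Q + V) (o(V, Q) = Q/(Q + V) + V = V + Q/(Q + V))
P(O) = (O² + √(-1 + O) + O*√(-1 + O))/(O + √(-1 + O)) (P(O) = (√(O - 1) + O² + √(O - 1)*O)/(√(O - 1) + O) = (√(-1 + O) + O² + √(-1 + O)*O)/(√(-1 + O) + O) = (√(-1 + O) + O² + O*√(-1 + O))/(O + √(-1 + O)) = (O² + √(-1 + O) + O*√(-1 + O))/(O + √(-1 + O)))
(P(1) + b(19))² = ((1² + √(-1 + 1) + 1*√(-1 + 1))/(1 + √(-1 + 1)) - 8*√19/3)² = ((1 + √0 + 1*√0)/(1 + √0) - 8*√19/3)² = ((1 + 0 + 1*0)/(1 + 0) - 8*√19/3)² = ((1 + 0 + 0)/1 - 8*√19/3)² = (1*1 - 8*√19/3)² = (1 - 8*√19/3)²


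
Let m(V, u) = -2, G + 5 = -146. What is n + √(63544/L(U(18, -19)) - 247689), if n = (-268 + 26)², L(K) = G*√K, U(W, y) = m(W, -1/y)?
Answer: 58564 + √(-5647556889 + 4797572*I*√2)/151 ≈ 58564.0 + 497.68*I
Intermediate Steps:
G = -151 (G = -5 - 146 = -151)
U(W, y) = -2
L(K) = -151*√K
n = 58564 (n = (-242)² = 58564)
n + √(63544/L(U(18, -19)) - 247689) = 58564 + √(63544/((-151*I*√2)) - 247689) = 58564 + √(63544*(I*√2/302) - 247689) = 58564 + √(31772*I*√2/151 - 247689) = 58564 + √(-247689 + 31772*I*√2/151)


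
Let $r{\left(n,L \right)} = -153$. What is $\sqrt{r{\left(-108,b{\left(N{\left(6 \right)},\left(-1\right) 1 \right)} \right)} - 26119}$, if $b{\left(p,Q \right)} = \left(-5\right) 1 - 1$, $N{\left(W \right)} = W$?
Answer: $4 i \sqrt{1642} \approx 162.09 i$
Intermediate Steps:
$b{\left(p,Q \right)} = -6$ ($b{\left(p,Q \right)} = -5 - 1 = -6$)
$\sqrt{r{\left(-108,b{\left(N{\left(6 \right)},\left(-1\right) 1 \right)} \right)} - 26119} = \sqrt{-153 - 26119} = \sqrt{-26272} = 4 i \sqrt{1642}$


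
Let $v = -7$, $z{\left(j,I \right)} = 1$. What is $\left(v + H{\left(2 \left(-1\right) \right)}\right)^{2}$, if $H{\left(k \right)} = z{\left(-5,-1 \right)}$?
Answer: $36$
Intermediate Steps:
$H{\left(k \right)} = 1$
$\left(v + H{\left(2 \left(-1\right) \right)}\right)^{2} = \left(-7 + 1\right)^{2} = \left(-6\right)^{2} = 36$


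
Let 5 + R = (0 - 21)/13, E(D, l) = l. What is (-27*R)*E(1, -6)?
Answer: -13932/13 ≈ -1071.7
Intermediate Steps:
R = -86/13 (R = -5 + (0 - 21)/13 = -5 - 21*1/13 = -5 - 21/13 = -86/13 ≈ -6.6154)
(-27*R)*E(1, -6) = -27*(-86/13)*(-6) = (2322/13)*(-6) = -13932/13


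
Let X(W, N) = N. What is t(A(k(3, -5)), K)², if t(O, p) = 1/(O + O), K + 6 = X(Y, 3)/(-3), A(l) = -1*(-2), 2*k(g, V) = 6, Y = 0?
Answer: 1/16 ≈ 0.062500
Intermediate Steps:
k(g, V) = 3 (k(g, V) = (½)*6 = 3)
A(l) = 2
K = -7 (K = -6 + 3/(-3) = -6 + 3*(-⅓) = -6 - 1 = -7)
t(O, p) = 1/(2*O)
t(A(k(3, -5)), K)² = ((½)/2)² = ((½)*(½))² = (¼)² = 1/16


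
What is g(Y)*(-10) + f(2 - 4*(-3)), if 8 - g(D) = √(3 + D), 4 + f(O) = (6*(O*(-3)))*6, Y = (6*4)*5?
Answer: -1596 + 10*√123 ≈ -1485.1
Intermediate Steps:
Y = 120 (Y = 24*5 = 120)
f(O) = -4 - 108*O (f(O) = -4 + (6*(O*(-3)))*6 = -4 + (6*(-3*O))*6 = -4 - 18*O*6 = -4 - 108*O)
g(D) = 8 - √(3 + D)
g(Y)*(-10) + f(2 - 4*(-3)) = (8 - √(3 + 120))*(-10) + (-4 - 108*(2 - 4*(-3))) = (8 - √123)*(-10) + (-4 - 108*(2 + 12)) = (-80 + 10*√123) + (-4 - 108*14) = (-80 + 10*√123) + (-4 - 1512) = (-80 + 10*√123) - 1516 = -1596 + 10*√123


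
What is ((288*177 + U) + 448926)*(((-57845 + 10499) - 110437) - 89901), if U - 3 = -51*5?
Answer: -123755310600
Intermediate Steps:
U = -252 (U = 3 - 51*5 = 3 - 255 = -252)
((288*177 + U) + 448926)*(((-57845 + 10499) - 110437) - 89901) = ((288*177 - 252) + 448926)*(((-57845 + 10499) - 110437) - 89901) = ((50976 - 252) + 448926)*((-47346 - 110437) - 89901) = (50724 + 448926)*(-157783 - 89901) = 499650*(-247684) = -123755310600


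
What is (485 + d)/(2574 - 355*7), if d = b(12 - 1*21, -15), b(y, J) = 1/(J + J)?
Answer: 14549/2670 ≈ 5.4491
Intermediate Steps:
b(y, J) = 1/(2*J)
d = -1/30 (d = (½)/(-15) = (½)*(-1/15) = -1/30 ≈ -0.033333)
(485 + d)/(2574 - 355*7) = (485 - 1/30)/(2574 - 355*7) = 14549/(30*(2574 - 2485)) = (14549/30)/89 = (14549/30)*(1/89) = 14549/2670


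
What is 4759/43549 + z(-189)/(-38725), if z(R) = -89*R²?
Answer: 138633923056/1686435025 ≈ 82.205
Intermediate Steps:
4759/43549 + z(-189)/(-38725) = 4759/43549 - 89*(-189)²/(-38725) = 4759*(1/43549) - 89*35721*(-1/38725) = 4759/43549 - 3179169*(-1/38725) = 4759/43549 + 3179169/38725 = 138633923056/1686435025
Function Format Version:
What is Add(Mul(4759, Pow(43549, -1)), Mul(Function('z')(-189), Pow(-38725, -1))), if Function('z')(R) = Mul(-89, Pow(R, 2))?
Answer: Rational(138633923056, 1686435025) ≈ 82.205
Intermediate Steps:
Add(Mul(4759, Pow(43549, -1)), Mul(Function('z')(-189), Pow(-38725, -1))) = Add(Mul(4759, Pow(43549, -1)), Mul(Mul(-89, Pow(-189, 2)), Pow(-38725, -1))) = Add(Mul(4759, Rational(1, 43549)), Mul(Mul(-89, 35721), Rational(-1, 38725))) = Add(Rational(4759, 43549), Mul(-3179169, Rational(-1, 38725))) = Add(Rational(4759, 43549), Rational(3179169, 38725)) = Rational(138633923056, 1686435025)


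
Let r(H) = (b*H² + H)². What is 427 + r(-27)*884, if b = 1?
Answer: 435639163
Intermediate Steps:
r(H) = (H + H²)² (r(H) = (1*H² + H)² = (H² + H)² = (H + H²)²)
427 + r(-27)*884 = 427 + ((-27)²*(1 - 27)²)*884 = 427 + (729*(-26)²)*884 = 427 + (729*676)*884 = 427 + 492804*884 = 427 + 435638736 = 435639163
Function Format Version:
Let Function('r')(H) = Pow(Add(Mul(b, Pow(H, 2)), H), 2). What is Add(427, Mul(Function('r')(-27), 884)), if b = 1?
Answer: 435639163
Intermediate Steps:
Function('r')(H) = Pow(Add(H, Pow(H, 2)), 2) (Function('r')(H) = Pow(Add(Mul(1, Pow(H, 2)), H), 2) = Pow(Add(Pow(H, 2), H), 2) = Pow(Add(H, Pow(H, 2)), 2))
Add(427, Mul(Function('r')(-27), 884)) = Add(427, Mul(Mul(Pow(-27, 2), Pow(Add(1, -27), 2)), 884)) = Add(427, Mul(Mul(729, Pow(-26, 2)), 884)) = Add(427, Mul(Mul(729, 676), 884)) = Add(427, Mul(492804, 884)) = Add(427, 435638736) = 435639163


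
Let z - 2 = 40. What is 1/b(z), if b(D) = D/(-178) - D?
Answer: -89/3759 ≈ -0.023677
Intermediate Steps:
z = 42 (z = 2 + 40 = 42)
b(D) = -179*D/178 (b(D) = D*(-1/178) - D = -D/178 - D = -179*D/178)
1/b(z) = 1/(-179/178*42) = 1/(-3759/89) = -89/3759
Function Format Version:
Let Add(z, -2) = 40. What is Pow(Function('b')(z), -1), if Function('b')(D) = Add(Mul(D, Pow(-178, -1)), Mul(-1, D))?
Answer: Rational(-89, 3759) ≈ -0.023677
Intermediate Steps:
z = 42 (z = Add(2, 40) = 42)
Function('b')(D) = Mul(Rational(-179, 178), D) (Function('b')(D) = Add(Mul(D, Rational(-1, 178)), Mul(-1, D)) = Add(Mul(Rational(-1, 178), D), Mul(-1, D)) = Mul(Rational(-179, 178), D))
Pow(Function('b')(z), -1) = Pow(Mul(Rational(-179, 178), 42), -1) = Pow(Rational(-3759, 89), -1) = Rational(-89, 3759)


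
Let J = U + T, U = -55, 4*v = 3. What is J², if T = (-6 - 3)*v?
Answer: 61009/16 ≈ 3813.1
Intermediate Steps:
v = ¾ (v = (¼)*3 = ¾ ≈ 0.75000)
T = -27/4 (T = (-6 - 3)*(¾) = -9*¾ = -27/4 ≈ -6.7500)
J = -247/4 (J = -55 - 27/4 = -247/4 ≈ -61.750)
J² = (-247/4)² = 61009/16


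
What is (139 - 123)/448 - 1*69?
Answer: -1931/28 ≈ -68.964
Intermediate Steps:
(139 - 123)/448 - 1*69 = 16*(1/448) - 69 = 1/28 - 69 = -1931/28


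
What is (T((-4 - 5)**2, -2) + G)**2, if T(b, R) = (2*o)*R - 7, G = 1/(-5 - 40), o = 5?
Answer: 1478656/2025 ≈ 730.20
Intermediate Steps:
G = -1/45 (G = 1/(-45) = -1/45 ≈ -0.022222)
T(b, R) = -7 + 10*R (T(b, R) = (2*5)*R - 7 = 10*R - 7 = -7 + 10*R)
(T((-4 - 5)**2, -2) + G)**2 = ((-7 + 10*(-2)) - 1/45)**2 = ((-7 - 20) - 1/45)**2 = (-27 - 1/45)**2 = (-1216/45)**2 = 1478656/2025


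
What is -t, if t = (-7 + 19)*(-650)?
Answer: 7800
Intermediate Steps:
t = -7800 (t = 12*(-650) = -7800)
-t = -1*(-7800) = 7800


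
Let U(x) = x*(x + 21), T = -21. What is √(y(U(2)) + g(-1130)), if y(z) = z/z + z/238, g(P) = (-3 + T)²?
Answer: √8173634/119 ≈ 24.025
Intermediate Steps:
U(x) = x*(21 + x)
g(P) = 576 (g(P) = (-3 - 21)² = (-24)² = 576)
y(z) = 1 + z/238 (y(z) = 1 + z*(1/238) = 1 + z/238)
√(y(U(2)) + g(-1130)) = √((1 + (2*(21 + 2))/238) + 576) = √((1 + (2*23)/238) + 576) = √((1 + (1/238)*46) + 576) = √((1 + 23/119) + 576) = √(142/119 + 576) = √(68686/119) = √8173634/119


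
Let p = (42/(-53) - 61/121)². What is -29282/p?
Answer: -1204268193458/69139225 ≈ -17418.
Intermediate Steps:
p = 69139225/41126569 (p = (42*(-1/53) - 61*1/121)² = (-42/53 - 61/121)² = (-8315/6413)² = 69139225/41126569 ≈ 1.6811)
-29282/p = -29282/69139225/41126569 = -29282*41126569/69139225 = -1204268193458/69139225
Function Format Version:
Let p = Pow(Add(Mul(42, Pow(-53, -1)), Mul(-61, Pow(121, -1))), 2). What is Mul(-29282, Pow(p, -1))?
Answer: Rational(-1204268193458, 69139225) ≈ -17418.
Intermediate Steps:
p = Rational(69139225, 41126569) (p = Pow(Add(Mul(42, Rational(-1, 53)), Mul(-61, Rational(1, 121))), 2) = Pow(Add(Rational(-42, 53), Rational(-61, 121)), 2) = Pow(Rational(-8315, 6413), 2) = Rational(69139225, 41126569) ≈ 1.6811)
Mul(-29282, Pow(p, -1)) = Mul(-29282, Pow(Rational(69139225, 41126569), -1)) = Mul(-29282, Rational(41126569, 69139225)) = Rational(-1204268193458, 69139225)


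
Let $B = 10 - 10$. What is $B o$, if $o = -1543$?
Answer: $0$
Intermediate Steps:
$B = 0$ ($B = 10 - 10 = 0$)
$B o = 0 \left(-1543\right) = 0$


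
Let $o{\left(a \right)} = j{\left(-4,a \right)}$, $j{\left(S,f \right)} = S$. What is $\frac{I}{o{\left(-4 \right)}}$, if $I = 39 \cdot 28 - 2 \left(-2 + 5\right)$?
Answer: $- \frac{543}{2} \approx -271.5$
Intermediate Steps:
$o{\left(a \right)} = -4$
$I = 1086$ ($I = 1092 - 6 = 1086$)
$\frac{I}{o{\left(-4 \right)}} = \frac{1086}{-4} = 1086 \left(- \frac{1}{4}\right) = - \frac{543}{2}$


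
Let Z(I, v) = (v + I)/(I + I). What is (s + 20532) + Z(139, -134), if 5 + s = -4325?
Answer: 4504161/278 ≈ 16202.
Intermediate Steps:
s = -4330 (s = -5 - 4325 = -4330)
Z(I, v) = (I + v)/(2*I) (Z(I, v) = (I + v)/((2*I)) = (I + v)*(1/(2*I)) = (I + v)/(2*I))
(s + 20532) + Z(139, -134) = (-4330 + 20532) + (½)*(139 - 134)/139 = 16202 + (½)*(1/139)*5 = 16202 + 5/278 = 4504161/278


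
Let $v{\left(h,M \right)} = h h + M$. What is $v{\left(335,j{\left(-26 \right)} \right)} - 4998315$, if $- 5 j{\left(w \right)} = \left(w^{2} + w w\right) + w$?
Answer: $- \frac{24431776}{5} \approx -4.8864 \cdot 10^{6}$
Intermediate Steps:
$j{\left(w \right)} = - \frac{2 w^{2}}{5} - \frac{w}{5}$ ($j{\left(w \right)} = - \frac{\left(w^{2} + w w\right) + w}{5} = - \frac{\left(w^{2} + w^{2}\right) + w}{5} = - \frac{2 w^{2} + w}{5} = - \frac{w + 2 w^{2}}{5} = - \frac{2 w^{2}}{5} - \frac{w}{5}$)
$v{\left(h,M \right)} = M + h^{2}$ ($v{\left(h,M \right)} = h^{2} + M = M + h^{2}$)
$v{\left(335,j{\left(-26 \right)} \right)} - 4998315 = \left(\left(- \frac{1}{5}\right) \left(-26\right) \left(1 + 2 \left(-26\right)\right) + 335^{2}\right) - 4998315 = \left(\left(- \frac{1}{5}\right) \left(-26\right) \left(1 - 52\right) + 112225\right) - 4998315 = \left(\left(- \frac{1}{5}\right) \left(-26\right) \left(-51\right) + 112225\right) - 4998315 = \left(- \frac{1326}{5} + 112225\right) - 4998315 = \frac{559799}{5} - 4998315 = - \frac{24431776}{5}$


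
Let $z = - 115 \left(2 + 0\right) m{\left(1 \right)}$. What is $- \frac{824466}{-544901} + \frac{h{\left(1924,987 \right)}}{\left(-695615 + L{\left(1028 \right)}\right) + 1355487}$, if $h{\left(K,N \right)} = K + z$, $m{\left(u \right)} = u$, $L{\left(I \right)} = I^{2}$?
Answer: $\frac{41654340235}{27511987384} \approx 1.514$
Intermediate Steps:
$z = -230$ ($z = - 115 \left(2 + 0\right) 1 = - 115 \cdot 2 \cdot 1 = \left(-115\right) 2 = -230$)
$h{\left(K,N \right)} = -230 + K$ ($h{\left(K,N \right)} = K - 230 = -230 + K$)
$- \frac{824466}{-544901} + \frac{h{\left(1924,987 \right)}}{\left(-695615 + L{\left(1028 \right)}\right) + 1355487} = - \frac{824466}{-544901} + \frac{-230 + 1924}{\left(-695615 + 1028^{2}\right) + 1355487} = \left(-824466\right) \left(- \frac{1}{544901}\right) + \frac{1694}{\left(-695615 + 1056784\right) + 1355487} = \frac{48498}{32053} + \frac{1694}{361169 + 1355487} = \frac{48498}{32053} + \frac{1694}{1716656} = \frac{48498}{32053} + 1694 \cdot \frac{1}{1716656} = \frac{48498}{32053} + \frac{847}{858328} = \frac{41654340235}{27511987384}$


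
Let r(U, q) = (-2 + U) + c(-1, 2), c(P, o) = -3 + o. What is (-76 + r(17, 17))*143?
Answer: -8866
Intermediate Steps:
r(U, q) = -3 + U (r(U, q) = (-2 + U) + (-3 + 2) = (-2 + U) - 1 = -3 + U)
(-76 + r(17, 17))*143 = (-76 + (-3 + 17))*143 = (-76 + 14)*143 = -62*143 = -8866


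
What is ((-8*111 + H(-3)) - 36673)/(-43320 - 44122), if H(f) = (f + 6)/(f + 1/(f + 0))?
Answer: 375619/874420 ≈ 0.42956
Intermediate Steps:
H(f) = (6 + f)/(f + 1/f)
((-8*111 + H(-3)) - 36673)/(-43320 - 44122) = ((-8*111 - 3*(6 - 3)/(1 + (-3)**2)) - 36673)/(-43320 - 44122) = ((-888 - 3*3/(1 + 9)) - 36673)/(-87442) = ((-888 - 3*3/10) - 36673)*(-1/87442) = ((-888 - 3*1/10*3) - 36673)*(-1/87442) = ((-888 - 9/10) - 36673)*(-1/87442) = (-8889/10 - 36673)*(-1/87442) = -375619/10*(-1/87442) = 375619/874420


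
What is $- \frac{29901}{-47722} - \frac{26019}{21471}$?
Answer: $- \frac{199891449}{341546354} \approx -0.58525$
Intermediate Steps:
$- \frac{29901}{-47722} - \frac{26019}{21471} = \left(-29901\right) \left(- \frac{1}{47722}\right) - \frac{8673}{7157} = \frac{29901}{47722} - \frac{8673}{7157} = - \frac{199891449}{341546354}$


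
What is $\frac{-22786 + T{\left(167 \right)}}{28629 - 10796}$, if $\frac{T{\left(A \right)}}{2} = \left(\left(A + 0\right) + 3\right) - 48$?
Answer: $- \frac{1326}{1049} \approx -1.2641$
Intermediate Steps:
$T{\left(A \right)} = -90 + 2 A$ ($T{\left(A \right)} = 2 \left(\left(\left(A + 0\right) + 3\right) - 48\right) = 2 \left(\left(A + 3\right) - 48\right) = 2 \left(\left(3 + A\right) - 48\right) = 2 \left(-45 + A\right) = -90 + 2 A$)
$\frac{-22786 + T{\left(167 \right)}}{28629 - 10796} = \frac{-22786 + \left(-90 + 2 \cdot 167\right)}{28629 - 10796} = \frac{-22786 + \left(-90 + 334\right)}{17833} = \left(-22786 + 244\right) \frac{1}{17833} = \left(-22542\right) \frac{1}{17833} = - \frac{1326}{1049}$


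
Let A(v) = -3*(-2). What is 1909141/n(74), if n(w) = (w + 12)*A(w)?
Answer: 1909141/516 ≈ 3699.9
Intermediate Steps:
A(v) = 6
n(w) = 72 + 6*w (n(w) = (w + 12)*6 = (12 + w)*6 = 72 + 6*w)
1909141/n(74) = 1909141/(72 + 6*74) = 1909141/(72 + 444) = 1909141/516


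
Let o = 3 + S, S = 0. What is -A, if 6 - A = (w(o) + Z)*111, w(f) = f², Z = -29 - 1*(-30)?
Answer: 1104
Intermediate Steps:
o = 3 (o = 3 + 0 = 3)
Z = 1 (Z = -29 + 30 = 1)
A = -1104 (A = 6 - (3² + 1)*111 = 6 - (9 + 1)*111 = 6 - 10*111 = 6 - 1*1110 = 6 - 1110 = -1104)
-A = -1*(-1104) = 1104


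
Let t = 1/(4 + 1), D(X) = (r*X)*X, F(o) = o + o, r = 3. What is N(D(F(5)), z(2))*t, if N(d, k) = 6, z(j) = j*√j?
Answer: 6/5 ≈ 1.2000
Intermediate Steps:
F(o) = 2*o
z(j) = j^(3/2)
D(X) = 3*X² (D(X) = (3*X)*X = 3*X²)
t = ⅕ (t = 1/5 = ⅕ ≈ 0.20000)
N(D(F(5)), z(2))*t = 6*(⅕) = 6/5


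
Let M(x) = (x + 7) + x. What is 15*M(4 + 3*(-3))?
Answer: -45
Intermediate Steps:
M(x) = 7 + 2*x (M(x) = (7 + x) + x = 7 + 2*x)
15*M(4 + 3*(-3)) = 15*(7 + 2*(4 + 3*(-3))) = 15*(7 + 2*(4 - 9)) = 15*(7 + 2*(-5)) = 15*(7 - 10) = 15*(-3) = -45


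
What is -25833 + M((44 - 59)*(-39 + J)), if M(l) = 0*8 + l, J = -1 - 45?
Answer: -24558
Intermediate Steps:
J = -46
M(l) = l (M(l) = 0 + l = l)
-25833 + M((44 - 59)*(-39 + J)) = -25833 + (44 - 59)*(-39 - 46) = -25833 - 15*(-85) = -25833 + 1275 = -24558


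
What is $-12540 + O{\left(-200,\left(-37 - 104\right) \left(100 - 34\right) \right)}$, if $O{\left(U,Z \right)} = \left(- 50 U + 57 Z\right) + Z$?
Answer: $-542288$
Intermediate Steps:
$O{\left(U,Z \right)} = - 50 U + 58 Z$
$-12540 + O{\left(-200,\left(-37 - 104\right) \left(100 - 34\right) \right)} = -12540 + \left(\left(-50\right) \left(-200\right) + 58 \left(-37 - 104\right) \left(100 - 34\right)\right) = -12540 + \left(10000 + 58 \left(\left(-141\right) 66\right)\right) = -12540 + \left(10000 + 58 \left(-9306\right)\right) = -12540 + \left(10000 - 539748\right) = -12540 - 529748 = -542288$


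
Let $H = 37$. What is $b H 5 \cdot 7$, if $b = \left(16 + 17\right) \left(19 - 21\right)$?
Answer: $-85470$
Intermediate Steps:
$b = -66$ ($b = 33 \left(-2\right) = -66$)
$b H 5 \cdot 7 = \left(-66\right) 37 \cdot 5 \cdot 7 = \left(-2442\right) 35 = -85470$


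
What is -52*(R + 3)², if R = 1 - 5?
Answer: -52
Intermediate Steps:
R = -4
-52*(R + 3)² = -52*(-4 + 3)² = -52*(-1)² = -52*1 = -52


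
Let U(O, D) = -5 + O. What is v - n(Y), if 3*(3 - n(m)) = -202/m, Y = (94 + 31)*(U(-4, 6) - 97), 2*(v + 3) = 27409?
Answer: 544515577/39750 ≈ 13699.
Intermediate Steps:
v = 27403/2 (v = -3 + (½)*27409 = -3 + 27409/2 = 27403/2 ≈ 13702.)
Y = -13250 (Y = (94 + 31)*((-5 - 4) - 97) = 125*(-9 - 97) = 125*(-106) = -13250)
n(m) = 3 + 202/(3*m) (n(m) = 3 - (-202)/(3*m) = 3 + 202/(3*m))
v - n(Y) = 27403/2 - (3 + (202/3)/(-13250)) = 27403/2 - (3 + (202/3)*(-1/13250)) = 27403/2 - (3 - 101/19875) = 27403/2 - 1*59524/19875 = 27403/2 - 59524/19875 = 544515577/39750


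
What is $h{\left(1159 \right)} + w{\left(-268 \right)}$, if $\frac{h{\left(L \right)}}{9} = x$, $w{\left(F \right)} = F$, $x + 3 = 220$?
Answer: $1685$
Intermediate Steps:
$x = 217$ ($x = -3 + 220 = 217$)
$h{\left(L \right)} = 1953$ ($h{\left(L \right)} = 9 \cdot 217 = 1953$)
$h{\left(1159 \right)} + w{\left(-268 \right)} = 1953 - 268 = 1685$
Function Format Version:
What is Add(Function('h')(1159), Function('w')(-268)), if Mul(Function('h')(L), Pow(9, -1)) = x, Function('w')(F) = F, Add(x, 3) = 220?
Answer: 1685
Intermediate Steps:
x = 217 (x = Add(-3, 220) = 217)
Function('h')(L) = 1953 (Function('h')(L) = Mul(9, 217) = 1953)
Add(Function('h')(1159), Function('w')(-268)) = Add(1953, -268) = 1685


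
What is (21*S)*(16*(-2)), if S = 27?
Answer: -18144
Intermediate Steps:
(21*S)*(16*(-2)) = (21*27)*(16*(-2)) = 567*(-32) = -18144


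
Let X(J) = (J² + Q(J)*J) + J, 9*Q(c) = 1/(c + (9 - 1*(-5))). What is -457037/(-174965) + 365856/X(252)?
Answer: 126419070593/15139046585 ≈ 8.3505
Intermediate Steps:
Q(c) = 1/(9*(14 + c)) (Q(c) = 1/(9*(c + (9 - 1*(-5)))) = 1/(9*(c + (9 + 5))) = 1/(9*(c + 14)) = 1/(9*(14 + c)))
X(J) = J + J² + J/(9*(14 + J)) (X(J) = (J² + (1/(9*(14 + J)))*J) + J = (J² + J/(9*(14 + J))) + J = J + J² + J/(9*(14 + J)))
-457037/(-174965) + 365856/X(252) = -457037/(-174965) + 365856/(((⅑)*252*(1 + 9*(1 + 252)*(14 + 252))/(14 + 252))) = -457037*(-1/174965) + 365856/(((⅑)*252*(1 + 9*253*266)/266)) = 65291/24995 + 365856/(((⅑)*252*(1/266)*(1 + 605682))) = 65291/24995 + 365856/(((⅑)*252*(1/266)*605683)) = 65291/24995 + 365856/(1211366/19) = 65291/24995 + 365856*(19/1211366) = 65291/24995 + 3475632/605683 = 126419070593/15139046585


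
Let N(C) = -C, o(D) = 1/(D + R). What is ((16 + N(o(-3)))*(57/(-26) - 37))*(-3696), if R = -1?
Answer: 2353890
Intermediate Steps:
o(D) = 1/(-1 + D) (o(D) = 1/(D - 1) = 1/(-1 + D))
((16 + N(o(-3)))*(57/(-26) - 37))*(-3696) = ((16 - 1/(-1 - 3))*(57/(-26) - 37))*(-3696) = ((16 - 1/(-4))*(57*(-1/26) - 37))*(-3696) = ((16 - 1*(-¼))*(-57/26 - 37))*(-3696) = ((16 + ¼)*(-1019/26))*(-3696) = ((65/4)*(-1019/26))*(-3696) = -5095/8*(-3696) = 2353890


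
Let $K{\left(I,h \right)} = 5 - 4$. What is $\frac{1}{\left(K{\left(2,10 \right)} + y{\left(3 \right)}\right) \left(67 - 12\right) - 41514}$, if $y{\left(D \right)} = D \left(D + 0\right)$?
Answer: $- \frac{1}{40964} \approx -2.4412 \cdot 10^{-5}$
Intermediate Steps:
$K{\left(I,h \right)} = 1$
$y{\left(D \right)} = D^{2}$ ($y{\left(D \right)} = D D = D^{2}$)
$\frac{1}{\left(K{\left(2,10 \right)} + y{\left(3 \right)}\right) \left(67 - 12\right) - 41514} = \frac{1}{\left(1 + 3^{2}\right) \left(67 - 12\right) - 41514} = \frac{1}{\left(1 + 9\right) \left(67 - 12\right) - 41514} = \frac{1}{10 \cdot 55 - 41514} = \frac{1}{550 - 41514} = \frac{1}{-40964} = - \frac{1}{40964}$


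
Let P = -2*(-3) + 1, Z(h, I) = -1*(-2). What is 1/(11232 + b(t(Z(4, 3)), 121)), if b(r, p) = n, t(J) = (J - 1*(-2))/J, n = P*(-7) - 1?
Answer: 1/11182 ≈ 8.9429e-5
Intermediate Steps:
Z(h, I) = 2
P = 7 (P = 6 + 1 = 7)
n = -50 (n = 7*(-7) - 1 = -49 - 1 = -50)
t(J) = (2 + J)/J (t(J) = (J + 2)/J = (2 + J)/J)
b(r, p) = -50
1/(11232 + b(t(Z(4, 3)), 121)) = 1/(11232 - 50) = 1/11182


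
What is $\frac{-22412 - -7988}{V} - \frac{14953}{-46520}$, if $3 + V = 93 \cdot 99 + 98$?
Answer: $- \frac{265955837}{216364520} \approx -1.2292$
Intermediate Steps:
$V = 9302$ ($V = -3 + \left(93 \cdot 99 + 98\right) = -3 + \left(9207 + 98\right) = -3 + 9305 = 9302$)
$\frac{-22412 - -7988}{V} - \frac{14953}{-46520} = \frac{-22412 - -7988}{9302} - \frac{14953}{-46520} = \left(-22412 + 7988\right) \frac{1}{9302} - - \frac{14953}{46520} = \left(-14424\right) \frac{1}{9302} + \frac{14953}{46520} = - \frac{7212}{4651} + \frac{14953}{46520} = - \frac{265955837}{216364520}$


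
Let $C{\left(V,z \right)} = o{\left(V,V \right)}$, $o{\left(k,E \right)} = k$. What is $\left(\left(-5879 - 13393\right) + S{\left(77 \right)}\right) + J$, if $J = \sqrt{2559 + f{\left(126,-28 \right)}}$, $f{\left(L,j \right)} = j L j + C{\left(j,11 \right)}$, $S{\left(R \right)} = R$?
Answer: $-19195 + \sqrt{101315} \approx -18877.0$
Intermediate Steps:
$C{\left(V,z \right)} = V$
$f{\left(L,j \right)} = j + L j^{2}$ ($f{\left(L,j \right)} = j L j + j = L j j + j = L j^{2} + j = j + L j^{2}$)
$J = \sqrt{101315}$ ($J = \sqrt{2559 - 28 \left(1 + 126 \left(-28\right)\right)} = \sqrt{2559 - 28 \left(1 - 3528\right)} = \sqrt{2559 - -98756} = \sqrt{2559 + 98756} = \sqrt{101315} \approx 318.3$)
$\left(\left(-5879 - 13393\right) + S{\left(77 \right)}\right) + J = \left(\left(-5879 - 13393\right) + 77\right) + \sqrt{101315} = \left(-19272 + 77\right) + \sqrt{101315} = -19195 + \sqrt{101315}$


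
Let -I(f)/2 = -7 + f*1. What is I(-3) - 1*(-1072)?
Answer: 1092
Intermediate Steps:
I(f) = 14 - 2*f (I(f) = -2*(-7 + f*1) = -2*(-7 + f) = 14 - 2*f)
I(-3) - 1*(-1072) = (14 - 2*(-3)) - 1*(-1072) = (14 + 6) + 1072 = 20 + 1072 = 1092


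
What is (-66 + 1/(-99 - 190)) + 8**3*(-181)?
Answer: -26801283/289 ≈ -92738.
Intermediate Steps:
(-66 + 1/(-99 - 190)) + 8**3*(-181) = (-66 + 1/(-289)) + 512*(-181) = (-66 - 1/289) - 92672 = -19075/289 - 92672 = -26801283/289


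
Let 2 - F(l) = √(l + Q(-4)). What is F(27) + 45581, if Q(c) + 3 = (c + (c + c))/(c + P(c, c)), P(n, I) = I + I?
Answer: 45578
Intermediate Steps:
P(n, I) = 2*I
Q(c) = -2 (Q(c) = -3 + (c + (c + c))/(c + 2*c) = -3 + (c + 2*c)/((3*c)) = -3 + (3*c)*(1/(3*c)) = -3 + 1 = -2)
F(l) = 2 - √(-2 + l) (F(l) = 2 - √(l - 2) = 2 - √(-2 + l))
F(27) + 45581 = (2 - √(-2 + 27)) + 45581 = (2 - √25) + 45581 = (2 - 1*5) + 45581 = (2 - 5) + 45581 = -3 + 45581 = 45578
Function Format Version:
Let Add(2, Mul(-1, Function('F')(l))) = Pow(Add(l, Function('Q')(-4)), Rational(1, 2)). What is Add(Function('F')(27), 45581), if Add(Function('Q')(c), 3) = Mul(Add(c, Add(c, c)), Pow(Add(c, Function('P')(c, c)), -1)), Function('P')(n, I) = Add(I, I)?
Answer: 45578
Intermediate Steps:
Function('P')(n, I) = Mul(2, I)
Function('Q')(c) = -2 (Function('Q')(c) = Add(-3, Mul(Add(c, Add(c, c)), Pow(Add(c, Mul(2, c)), -1))) = Add(-3, Mul(Add(c, Mul(2, c)), Pow(Mul(3, c), -1))) = Add(-3, Mul(Mul(3, c), Mul(Rational(1, 3), Pow(c, -1)))) = Add(-3, 1) = -2)
Function('F')(l) = Add(2, Mul(-1, Pow(Add(-2, l), Rational(1, 2)))) (Function('F')(l) = Add(2, Mul(-1, Pow(Add(l, -2), Rational(1, 2)))) = Add(2, Mul(-1, Pow(Add(-2, l), Rational(1, 2)))))
Add(Function('F')(27), 45581) = Add(Add(2, Mul(-1, Pow(Add(-2, 27), Rational(1, 2)))), 45581) = Add(Add(2, Mul(-1, Pow(25, Rational(1, 2)))), 45581) = Add(Add(2, Mul(-1, 5)), 45581) = Add(Add(2, -5), 45581) = Add(-3, 45581) = 45578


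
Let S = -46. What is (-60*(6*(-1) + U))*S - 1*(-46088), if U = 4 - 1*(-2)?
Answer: 46088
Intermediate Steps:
U = 6 (U = 4 + 2 = 6)
(-60*(6*(-1) + U))*S - 1*(-46088) = -60*(6*(-1) + 6)*(-46) - 1*(-46088) = -60*(-6 + 6)*(-46) + 46088 = -60*0*(-46) + 46088 = 0*(-46) + 46088 = 0 + 46088 = 46088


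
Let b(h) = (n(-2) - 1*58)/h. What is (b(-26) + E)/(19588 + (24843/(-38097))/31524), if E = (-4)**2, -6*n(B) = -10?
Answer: 7272539514/7841532322007 ≈ 0.00092744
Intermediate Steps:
n(B) = 5/3 (n(B) = -1/6*(-10) = 5/3)
E = 16
b(h) = -169/(3*h) (b(h) = (5/3 - 1*58)/h = (5/3 - 58)/h = -169/(3*h))
(b(-26) + E)/(19588 + (24843/(-38097))/31524) = (-169/3/(-26) + 16)/(19588 + (24843/(-38097))/31524) = (-169/3*(-1/26) + 16)/(19588 + (24843*(-1/38097))*(1/31524)) = (13/6 + 16)/(19588 - 8281/12699*1/31524) = 109/(6*(19588 - 8281/400323276)) = 109/(6*(7841532322007/400323276)) = (109/6)*(400323276/7841532322007) = 7272539514/7841532322007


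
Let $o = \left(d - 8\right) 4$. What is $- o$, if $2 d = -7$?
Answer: $46$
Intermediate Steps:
$d = - \frac{7}{2}$ ($d = \frac{1}{2} \left(-7\right) = - \frac{7}{2} \approx -3.5$)
$o = -46$ ($o = \left(- \frac{7}{2} - 8\right) 4 = \left(- \frac{23}{2}\right) 4 = -46$)
$- o = \left(-1\right) \left(-46\right) = 46$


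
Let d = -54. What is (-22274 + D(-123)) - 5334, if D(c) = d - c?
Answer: -27539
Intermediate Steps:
D(c) = -54 - c
(-22274 + D(-123)) - 5334 = (-22274 + (-54 - 1*(-123))) - 5334 = (-22274 + (-54 + 123)) - 5334 = (-22274 + 69) - 5334 = -22205 - 5334 = -27539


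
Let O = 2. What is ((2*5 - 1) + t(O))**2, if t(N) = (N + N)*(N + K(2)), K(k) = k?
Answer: 625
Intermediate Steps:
t(N) = 2*N*(2 + N) (t(N) = (N + N)*(N + 2) = (2*N)*(2 + N) = 2*N*(2 + N))
((2*5 - 1) + t(O))**2 = ((2*5 - 1) + 2*2*(2 + 2))**2 = ((10 - 1) + 2*2*4)**2 = (9 + 16)**2 = 25**2 = 625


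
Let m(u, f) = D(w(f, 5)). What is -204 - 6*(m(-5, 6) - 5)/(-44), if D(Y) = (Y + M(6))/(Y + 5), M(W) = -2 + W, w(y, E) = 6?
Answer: -49503/242 ≈ -204.56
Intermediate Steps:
D(Y) = (4 + Y)/(5 + Y) (D(Y) = (Y + (-2 + 6))/(Y + 5) = (Y + 4)/(5 + Y) = (4 + Y)/(5 + Y))
m(u, f) = 10/11 (m(u, f) = (4 + 6)/(5 + 6) = 10/11)
-204 - 6*(m(-5, 6) - 5)/(-44) = -204 - 6*(10/11 - 5)/(-44) = -204 - 6*(-45/11)*(-1)/44 = -204 - (-270)*(-1)/(11*44) = -204 - 1*135/242 = -204 - 135/242 = -49503/242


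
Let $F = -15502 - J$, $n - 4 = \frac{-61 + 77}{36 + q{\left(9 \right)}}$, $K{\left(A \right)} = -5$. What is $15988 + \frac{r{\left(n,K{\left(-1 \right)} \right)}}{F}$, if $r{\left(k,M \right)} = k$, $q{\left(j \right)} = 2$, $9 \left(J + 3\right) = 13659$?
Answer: $\frac{7753780174}{484975} \approx 15988.0$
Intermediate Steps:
$J = \frac{4544}{3}$ ($J = -3 + \frac{1}{9} \cdot 13659 = -3 + \frac{4553}{3} = \frac{4544}{3} \approx 1514.7$)
$n = \frac{84}{19}$ ($n = 4 + \frac{-61 + 77}{36 + 2} = 4 + \frac{16}{38} = 4 + 16 \cdot \frac{1}{38} = 4 + \frac{8}{19} = \frac{84}{19} \approx 4.4211$)
$F = - \frac{51050}{3}$ ($F = -15502 - \frac{4544}{3} = - \frac{51050}{3} \approx -17017.0$)
$15988 + \frac{r{\left(n,K{\left(-1 \right)} \right)}}{F} = 15988 + \frac{84}{19 \left(- \frac{51050}{3}\right)} = 15988 + \frac{84}{19} \left(- \frac{3}{51050}\right) = 15988 - \frac{126}{484975} = \frac{7753780174}{484975}$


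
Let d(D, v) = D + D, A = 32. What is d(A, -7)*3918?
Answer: 250752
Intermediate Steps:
d(D, v) = 2*D
d(A, -7)*3918 = (2*32)*3918 = 64*3918 = 250752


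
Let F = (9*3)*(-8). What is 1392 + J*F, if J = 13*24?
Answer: -66000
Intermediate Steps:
F = -216 (F = 27*(-8) = -216)
J = 312
1392 + J*F = 1392 + 312*(-216) = 1392 - 67392 = -66000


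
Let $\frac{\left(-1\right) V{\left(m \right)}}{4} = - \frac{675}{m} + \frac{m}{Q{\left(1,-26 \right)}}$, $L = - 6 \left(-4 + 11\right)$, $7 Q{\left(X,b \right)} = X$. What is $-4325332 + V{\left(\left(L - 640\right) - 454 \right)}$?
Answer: $- \frac{1219361491}{284} \approx -4.2935 \cdot 10^{6}$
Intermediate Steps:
$Q{\left(X,b \right)} = \frac{X}{7}$
$L = -42$ ($L = \left(-6\right) 7 = -42$)
$V{\left(m \right)} = - 28 m + \frac{2700}{m}$ ($V{\left(m \right)} = - 4 \left(- \frac{675}{m} + \frac{m}{\frac{1}{7} \cdot 1}\right) = - 4 \left(- \frac{675}{m} + m \frac{1}{\frac{1}{7}}\right) = - 4 \left(- \frac{675}{m} + m 7\right) = - 4 \left(- \frac{675}{m} + 7 m\right) = - 28 m + \frac{2700}{m}$)
$-4325332 + V{\left(\left(L - 640\right) - 454 \right)} = -4325332 - \left(- \frac{2700}{\left(-42 - 640\right) - 454} + 28 \left(\left(-42 - 640\right) - 454\right)\right) = -4325332 - \left(- \frac{2700}{-682 - 454} + 28 \left(-682 - 454\right)\right) = -4325332 + \left(\left(-28\right) \left(-1136\right) + \frac{2700}{-1136}\right) = -4325332 + \left(31808 + 2700 \left(- \frac{1}{1136}\right)\right) = -4325332 + \left(31808 - \frac{675}{284}\right) = -4325332 + \frac{9032797}{284} = - \frac{1219361491}{284}$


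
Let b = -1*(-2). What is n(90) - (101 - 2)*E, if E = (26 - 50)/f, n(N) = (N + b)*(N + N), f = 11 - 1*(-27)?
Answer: 315828/19 ≈ 16623.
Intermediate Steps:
f = 38 (f = 11 + 27 = 38)
b = 2
n(N) = 2*N*(2 + N) (n(N) = (N + 2)*(N + N) = (2 + N)*(2*N) = 2*N*(2 + N))
E = -12/19 (E = (26 - 50)/38 = -24*1/38 = -12/19 ≈ -0.63158)
n(90) - (101 - 2)*E = 2*90*(2 + 90) - (101 - 2)*(-12)/19 = 2*90*92 - 99*(-12)/19 = 16560 - 1*(-1188/19) = 16560 + 1188/19 = 315828/19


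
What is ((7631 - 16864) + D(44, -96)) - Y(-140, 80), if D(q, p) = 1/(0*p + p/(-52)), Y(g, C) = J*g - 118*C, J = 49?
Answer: 169621/24 ≈ 7067.5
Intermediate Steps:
Y(g, C) = -118*C + 49*g (Y(g, C) = 49*g - 118*C = -118*C + 49*g)
D(q, p) = -52/p (D(q, p) = 1/(0 + p*(-1/52)) = 1/(0 - p/52) = 1/(-p/52) = -52/p)
((7631 - 16864) + D(44, -96)) - Y(-140, 80) = ((7631 - 16864) - 52/(-96)) - (-118*80 + 49*(-140)) = (-9233 - 52*(-1/96)) - (-9440 - 6860) = (-9233 + 13/24) - 1*(-16300) = -221579/24 + 16300 = 169621/24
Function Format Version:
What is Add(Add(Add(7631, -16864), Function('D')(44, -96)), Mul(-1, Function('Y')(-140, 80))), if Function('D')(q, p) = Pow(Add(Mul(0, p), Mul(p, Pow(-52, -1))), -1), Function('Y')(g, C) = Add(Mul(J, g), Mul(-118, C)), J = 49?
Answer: Rational(169621, 24) ≈ 7067.5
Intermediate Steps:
Function('Y')(g, C) = Add(Mul(-118, C), Mul(49, g)) (Function('Y')(g, C) = Add(Mul(49, g), Mul(-118, C)) = Add(Mul(-118, C), Mul(49, g)))
Function('D')(q, p) = Mul(-52, Pow(p, -1)) (Function('D')(q, p) = Pow(Add(0, Mul(p, Rational(-1, 52))), -1) = Pow(Add(0, Mul(Rational(-1, 52), p)), -1) = Pow(Mul(Rational(-1, 52), p), -1) = Mul(-52, Pow(p, -1)))
Add(Add(Add(7631, -16864), Function('D')(44, -96)), Mul(-1, Function('Y')(-140, 80))) = Add(Add(Add(7631, -16864), Mul(-52, Pow(-96, -1))), Mul(-1, Add(Mul(-118, 80), Mul(49, -140)))) = Add(Add(-9233, Mul(-52, Rational(-1, 96))), Mul(-1, Add(-9440, -6860))) = Add(Add(-9233, Rational(13, 24)), Mul(-1, -16300)) = Add(Rational(-221579, 24), 16300) = Rational(169621, 24)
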